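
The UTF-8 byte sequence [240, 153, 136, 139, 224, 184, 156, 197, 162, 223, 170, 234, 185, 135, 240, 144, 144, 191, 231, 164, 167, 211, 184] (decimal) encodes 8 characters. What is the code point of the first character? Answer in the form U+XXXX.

U+1920B

Offset 0: leading byte 0xF0 = 11110000 → 4-byte char #1 = F0 99 88 8B.
Leading byte 0xF0 = 11110000 matches 11110xxx → 4-byte sequence.
Byte 1: 0xF0 = 11110000, payload 000 (3 bits).
Byte 2: 0x99 = 10011001 (10xxxxxx ✓), payload 011001.
Byte 3: 0x88 = 10001000 (10xxxxxx ✓), payload 001000.
Byte 4: 0x8B = 10001011 (10xxxxxx ✓), payload 001011.
Concatenate: 000011001001000001011 = 0x1920B (21 bits → U+1920B).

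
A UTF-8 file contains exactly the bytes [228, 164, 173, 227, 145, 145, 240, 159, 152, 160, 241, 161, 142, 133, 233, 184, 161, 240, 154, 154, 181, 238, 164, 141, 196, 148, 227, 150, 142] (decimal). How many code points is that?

9

Byte at offset 0: 0xE4 = 11100100 → 3-byte char (#1). Advance 3.
Byte at offset 3: 0xE3 = 11100011 → 3-byte char (#2). Advance 3.
Byte at offset 6: 0xF0 = 11110000 → 4-byte char (#3). Advance 4.
Byte at offset 10: 0xF1 = 11110001 → 4-byte char (#4). Advance 4.
Byte at offset 14: 0xE9 = 11101001 → 3-byte char (#5). Advance 3.
Byte at offset 17: 0xF0 = 11110000 → 4-byte char (#6). Advance 4.
Byte at offset 21: 0xEE = 11101110 → 3-byte char (#7). Advance 3.
Byte at offset 24: 0xC4 = 11000100 → 2-byte char (#8). Advance 2.
Byte at offset 26: 0xE3 = 11100011 → 3-byte char (#9). Advance 3.
Reached end at offset 29 after 9 code points.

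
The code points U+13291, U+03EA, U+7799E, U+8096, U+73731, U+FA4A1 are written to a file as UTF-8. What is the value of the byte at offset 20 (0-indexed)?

U+13291 → 4-byte form F0 93 8A 91 at offsets 0–3.
U+03EA → 2-byte form CF AA at offsets 4–5.
U+7799E → 4-byte form F1 B7 A6 9E at offsets 6–9.
U+8096 → 3-byte form E8 82 96 at offsets 10–12.
U+73731 → 4-byte form F1 B3 9C B1 at offsets 13–16.
U+FA4A1 → 4-byte form F3 BA 92 A1 at offsets 17–20.
Offset 20 falls in char 6's range; it's byte 4 of F3 BA 92 A1 = 0xA1.

0xA1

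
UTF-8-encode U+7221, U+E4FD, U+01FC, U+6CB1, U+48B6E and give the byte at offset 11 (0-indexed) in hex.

0xF1

U+7221 → 3-byte form E7 88 A1 at offsets 0–2.
U+E4FD → 3-byte form EE 93 BD at offsets 3–5.
U+01FC → 2-byte form C7 BC at offsets 6–7.
U+6CB1 → 3-byte form E6 B2 B1 at offsets 8–10.
U+48B6E → 4-byte form F1 88 AD AE at offsets 11–14.
Offset 11 falls in char 5's range; it's byte 1 of F1 88 AD AE = 0xF1.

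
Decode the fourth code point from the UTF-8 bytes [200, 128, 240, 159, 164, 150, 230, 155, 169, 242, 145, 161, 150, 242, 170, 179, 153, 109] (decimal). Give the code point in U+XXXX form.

Offset 0: leading byte 0xC8 = 11001000 → 2-byte char #1 = C8 80.
Offset 2: leading byte 0xF0 = 11110000 → 4-byte char #2 = F0 9F A4 96.
Offset 6: leading byte 0xE6 = 11100110 → 3-byte char #3 = E6 9B A9.
Offset 9: leading byte 0xF2 = 11110010 → 4-byte char #4 = F2 91 A1 96.
Leading byte 0xF2 = 11110010 matches 11110xxx → 4-byte sequence.
Byte 1: 0xF2 = 11110010, payload 010 (3 bits).
Byte 2: 0x91 = 10010001 (10xxxxxx ✓), payload 010001.
Byte 3: 0xA1 = 10100001 (10xxxxxx ✓), payload 100001.
Byte 4: 0x96 = 10010110 (10xxxxxx ✓), payload 010110.
Concatenate: 010010001100001010110 = 0x91856 (21 bits → U+91856).

U+91856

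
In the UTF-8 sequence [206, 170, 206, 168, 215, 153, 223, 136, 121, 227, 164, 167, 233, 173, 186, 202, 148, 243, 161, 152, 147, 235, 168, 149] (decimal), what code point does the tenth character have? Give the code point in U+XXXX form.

U+BA15

Offset 0: leading byte 0xCE = 11001110 → 2-byte char #1 = CE AA.
Offset 2: leading byte 0xCE = 11001110 → 2-byte char #2 = CE A8.
Offset 4: leading byte 0xD7 = 11010111 → 2-byte char #3 = D7 99.
Offset 6: leading byte 0xDF = 11011111 → 2-byte char #4 = DF 88.
Offset 8: leading byte 0x79 = 01111001 → 1-byte char #5 = 79.
Offset 9: leading byte 0xE3 = 11100011 → 3-byte char #6 = E3 A4 A7.
Offset 12: leading byte 0xE9 = 11101001 → 3-byte char #7 = E9 AD BA.
Offset 15: leading byte 0xCA = 11001010 → 2-byte char #8 = CA 94.
Offset 17: leading byte 0xF3 = 11110011 → 4-byte char #9 = F3 A1 98 93.
Offset 21: leading byte 0xEB = 11101011 → 3-byte char #10 = EB A8 95.
Leading byte 0xEB = 11101011 matches 1110xxxx → 3-byte sequence.
Byte 1: 0xEB = 11101011, payload 1011 (4 bits).
Byte 2: 0xA8 = 10101000 (10xxxxxx ✓), payload 101000.
Byte 3: 0x95 = 10010101 (10xxxxxx ✓), payload 010101.
Concatenate: 1011101000010101 = 0xBA15 (16 bits → U+BA15).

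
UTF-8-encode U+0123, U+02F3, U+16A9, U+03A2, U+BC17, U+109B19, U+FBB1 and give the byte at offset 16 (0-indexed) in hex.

U+0123 → 2-byte form C4 A3 at offsets 0–1.
U+02F3 → 2-byte form CB B3 at offsets 2–3.
U+16A9 → 3-byte form E1 9A A9 at offsets 4–6.
U+03A2 → 2-byte form CE A2 at offsets 7–8.
U+BC17 → 3-byte form EB B0 97 at offsets 9–11.
U+109B19 → 4-byte form F4 89 AC 99 at offsets 12–15.
U+FBB1 → 3-byte form EF AE B1 at offsets 16–18.
Offset 16 falls in char 7's range; it's byte 1 of EF AE B1 = 0xEF.

0xEF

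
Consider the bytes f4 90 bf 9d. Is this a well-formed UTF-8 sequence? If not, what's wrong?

invalid (encodes a value above U+10FFFF)

Leading byte 0xF4 = 11110100 → 4-byte form.
Payload = 0x110FDD, which exceeds U+10FFFF, the maximum Unicode code point. (Leading bytes F5–FF, or F4 followed by ≥ 0x90, are invalid.)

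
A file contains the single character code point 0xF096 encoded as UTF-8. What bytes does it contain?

EF 82 96

U+F096 = 0xF096 = 61590 decimal. In range U+0800–U+FFFF → 3-byte form: 1110xxxx 10xxxxxx 10xxxxxx.
Binary (16 bits): 1111000010010110.
Split 4+6+6: 1111 | 000010 | 010110.
Byte 1: 11101111 = 0xEF.
Byte 2: 10000010 = 0x82.
Byte 3: 10010110 = 0x96.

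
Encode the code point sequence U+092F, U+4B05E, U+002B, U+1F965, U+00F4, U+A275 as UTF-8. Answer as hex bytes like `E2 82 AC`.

E0 A4 AF F1 8B 81 9E 2B F0 9F A5 A5 C3 B4 EA 89 B5

U+092F: 3-byte form → E0 A4 AF.
U+4B05E: 4-byte form → F1 8B 81 9E.
U+002B: 1-byte form → 2B.
U+1F965: 4-byte form → F0 9F A5 A5.
U+00F4: 2-byte form → C3 B4.
U+A275: 3-byte form → EA 89 B5.
Concatenated (17 bytes): E0 A4 AF F1 8B 81 9E 2B F0 9F A5 A5 C3 B4 EA 89 B5.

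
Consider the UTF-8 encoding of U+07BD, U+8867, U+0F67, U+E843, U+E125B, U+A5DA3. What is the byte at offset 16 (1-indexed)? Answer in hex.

0xF2

1-indexed offset 16 is 0-indexed offset 15.
U+07BD → 2-byte form DE BD at offsets 0–1.
U+8867 → 3-byte form E8 A1 A7 at offsets 2–4.
U+0F67 → 3-byte form E0 BD A7 at offsets 5–7.
U+E843 → 3-byte form EE A1 83 at offsets 8–10.
U+E125B → 4-byte form F3 A1 89 9B at offsets 11–14.
U+A5DA3 → 4-byte form F2 A5 B6 A3 at offsets 15–18.
Offset 15 falls in char 6's range; it's byte 1 of F2 A5 B6 A3 = 0xF2.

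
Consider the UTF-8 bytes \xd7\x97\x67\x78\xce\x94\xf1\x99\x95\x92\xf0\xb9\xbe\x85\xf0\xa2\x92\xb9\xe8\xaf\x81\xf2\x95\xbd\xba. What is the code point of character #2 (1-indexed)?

U+0067

Offset 0: leading byte 0xD7 = 11010111 → 2-byte char #1 = D7 97.
Offset 2: leading byte 0x67 = 01100111 → 1-byte char #2 = 67.
Leading byte 0x67 = 01100111 matches 0xxxxxxx → 1-byte sequence.
Byte 1: 0x67 = 01100111, payload 1100111 (7 bits).
Concatenate: 1100111 = 0x67 (7 bits → U+0067).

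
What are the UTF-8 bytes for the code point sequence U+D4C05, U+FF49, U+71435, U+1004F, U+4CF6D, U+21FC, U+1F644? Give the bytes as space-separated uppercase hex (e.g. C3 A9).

U+D4C05: 4-byte form → F3 94 B0 85.
U+FF49: 3-byte form → EF BD 89.
U+71435: 4-byte form → F1 B1 90 B5.
U+1004F: 4-byte form → F0 90 81 8F.
U+4CF6D: 4-byte form → F1 8C BD AD.
U+21FC: 3-byte form → E2 87 BC.
U+1F644: 4-byte form → F0 9F 99 84.
Concatenated (26 bytes): F3 94 B0 85 EF BD 89 F1 B1 90 B5 F0 90 81 8F F1 8C BD AD E2 87 BC F0 9F 99 84.

F3 94 B0 85 EF BD 89 F1 B1 90 B5 F0 90 81 8F F1 8C BD AD E2 87 BC F0 9F 99 84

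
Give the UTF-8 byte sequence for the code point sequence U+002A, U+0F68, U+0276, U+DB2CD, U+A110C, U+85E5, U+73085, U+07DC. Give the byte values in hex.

U+002A: 1-byte form → 2A.
U+0F68: 3-byte form → E0 BD A8.
U+0276: 2-byte form → C9 B6.
U+DB2CD: 4-byte form → F3 9B 8B 8D.
U+A110C: 4-byte form → F2 A1 84 8C.
U+85E5: 3-byte form → E8 97 A5.
U+73085: 4-byte form → F1 B3 82 85.
U+07DC: 2-byte form → DF 9C.
Concatenated (23 bytes): 2A E0 BD A8 C9 B6 F3 9B 8B 8D F2 A1 84 8C E8 97 A5 F1 B3 82 85 DF 9C.

2A E0 BD A8 C9 B6 F3 9B 8B 8D F2 A1 84 8C E8 97 A5 F1 B3 82 85 DF 9C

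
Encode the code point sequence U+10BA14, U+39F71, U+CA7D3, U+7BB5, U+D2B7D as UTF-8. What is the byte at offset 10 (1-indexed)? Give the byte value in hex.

0x8A

1-indexed offset 10 is 0-indexed offset 9.
U+10BA14 → 4-byte form F4 8B A8 94 at offsets 0–3.
U+39F71 → 4-byte form F0 B9 BD B1 at offsets 4–7.
U+CA7D3 → 4-byte form F3 8A 9F 93 at offsets 8–11.
Offset 9 falls in char 3's range; it's byte 2 of F3 8A 9F 93 = 0x8A.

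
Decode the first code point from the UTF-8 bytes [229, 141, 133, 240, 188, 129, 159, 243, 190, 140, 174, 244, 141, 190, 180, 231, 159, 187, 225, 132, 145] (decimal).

Offset 0: leading byte 0xE5 = 11100101 → 3-byte char #1 = E5 8D 85.
Leading byte 0xE5 = 11100101 matches 1110xxxx → 3-byte sequence.
Byte 1: 0xE5 = 11100101, payload 0101 (4 bits).
Byte 2: 0x8D = 10001101 (10xxxxxx ✓), payload 001101.
Byte 3: 0x85 = 10000101 (10xxxxxx ✓), payload 000101.
Concatenate: 0101001101000101 = 0x5345 (16 bits → U+5345).

U+5345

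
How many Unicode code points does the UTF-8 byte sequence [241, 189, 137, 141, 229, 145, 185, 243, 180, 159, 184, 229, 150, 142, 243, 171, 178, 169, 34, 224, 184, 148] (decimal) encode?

7

Byte at offset 0: 0xF1 = 11110001 → 4-byte char (#1). Advance 4.
Byte at offset 4: 0xE5 = 11100101 → 3-byte char (#2). Advance 3.
Byte at offset 7: 0xF3 = 11110011 → 4-byte char (#3). Advance 4.
Byte at offset 11: 0xE5 = 11100101 → 3-byte char (#4). Advance 3.
Byte at offset 14: 0xF3 = 11110011 → 4-byte char (#5). Advance 4.
Byte at offset 18: 0x22 = 00100010 → 1-byte char (#6). Advance 1.
Byte at offset 19: 0xE0 = 11100000 → 3-byte char (#7). Advance 3.
Reached end at offset 22 after 7 code points.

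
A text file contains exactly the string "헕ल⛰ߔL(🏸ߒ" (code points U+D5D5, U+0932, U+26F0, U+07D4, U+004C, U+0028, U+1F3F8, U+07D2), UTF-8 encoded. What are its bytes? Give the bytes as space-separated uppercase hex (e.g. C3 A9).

ED 97 95 E0 A4 B2 E2 9B B0 DF 94 4C 28 F0 9F 8F B8 DF 92

U+D5D5: 3-byte form → ED 97 95.
U+0932: 3-byte form → E0 A4 B2.
U+26F0: 3-byte form → E2 9B B0.
U+07D4: 2-byte form → DF 94.
U+004C: 1-byte form → 4C.
U+0028: 1-byte form → 28.
U+1F3F8: 4-byte form → F0 9F 8F B8.
U+07D2: 2-byte form → DF 92.
Concatenated (19 bytes): ED 97 95 E0 A4 B2 E2 9B B0 DF 94 4C 28 F0 9F 8F B8 DF 92.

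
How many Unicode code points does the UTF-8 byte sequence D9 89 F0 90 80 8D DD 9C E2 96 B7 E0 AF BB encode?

5

Byte at offset 0: 0xD9 = 11011001 → 2-byte char (#1). Advance 2.
Byte at offset 2: 0xF0 = 11110000 → 4-byte char (#2). Advance 4.
Byte at offset 6: 0xDD = 11011101 → 2-byte char (#3). Advance 2.
Byte at offset 8: 0xE2 = 11100010 → 3-byte char (#4). Advance 3.
Byte at offset 11: 0xE0 = 11100000 → 3-byte char (#5). Advance 3.
Reached end at offset 14 after 5 code points.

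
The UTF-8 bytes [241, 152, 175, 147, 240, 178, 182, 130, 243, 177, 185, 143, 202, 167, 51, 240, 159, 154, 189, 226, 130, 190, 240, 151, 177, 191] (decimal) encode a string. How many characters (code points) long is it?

Byte at offset 0: 0xF1 = 11110001 → 4-byte char (#1). Advance 4.
Byte at offset 4: 0xF0 = 11110000 → 4-byte char (#2). Advance 4.
Byte at offset 8: 0xF3 = 11110011 → 4-byte char (#3). Advance 4.
Byte at offset 12: 0xCA = 11001010 → 2-byte char (#4). Advance 2.
Byte at offset 14: 0x33 = 00110011 → 1-byte char (#5). Advance 1.
Byte at offset 15: 0xF0 = 11110000 → 4-byte char (#6). Advance 4.
Byte at offset 19: 0xE2 = 11100010 → 3-byte char (#7). Advance 3.
Byte at offset 22: 0xF0 = 11110000 → 4-byte char (#8). Advance 4.
Reached end at offset 26 after 8 code points.

8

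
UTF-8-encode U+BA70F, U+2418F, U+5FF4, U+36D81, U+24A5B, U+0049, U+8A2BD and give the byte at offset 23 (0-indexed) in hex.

0xBD

U+BA70F → 4-byte form F2 BA 9C 8F at offsets 0–3.
U+2418F → 4-byte form F0 A4 86 8F at offsets 4–7.
U+5FF4 → 3-byte form E5 BF B4 at offsets 8–10.
U+36D81 → 4-byte form F0 B6 B6 81 at offsets 11–14.
U+24A5B → 4-byte form F0 A4 A9 9B at offsets 15–18.
U+0049 → 1-byte form 49 at offsets 19–19.
U+8A2BD → 4-byte form F2 8A 8A BD at offsets 20–23.
Offset 23 falls in char 7's range; it's byte 4 of F2 8A 8A BD = 0xBD.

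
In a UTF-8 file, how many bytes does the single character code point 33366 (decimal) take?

U+8256 = 0x8256. UTF-8 uses 1 byte below 0x80, 2 below 0x800, 3 below 0x10000, 4 up to 0x10FFFF. 0x8256 is in U+0800–U+FFFF → 3 bytes.

3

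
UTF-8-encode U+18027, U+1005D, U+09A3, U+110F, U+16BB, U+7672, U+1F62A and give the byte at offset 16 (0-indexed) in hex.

U+18027 → 4-byte form F0 98 80 A7 at offsets 0–3.
U+1005D → 4-byte form F0 90 81 9D at offsets 4–7.
U+09A3 → 3-byte form E0 A6 A3 at offsets 8–10.
U+110F → 3-byte form E1 84 8F at offsets 11–13.
U+16BB → 3-byte form E1 9A BB at offsets 14–16.
Offset 16 falls in char 5's range; it's byte 3 of E1 9A BB = 0xBB.

0xBB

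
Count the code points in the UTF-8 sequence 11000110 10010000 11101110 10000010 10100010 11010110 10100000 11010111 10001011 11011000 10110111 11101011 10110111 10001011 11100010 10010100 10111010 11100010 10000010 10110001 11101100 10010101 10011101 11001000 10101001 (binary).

Byte at offset 0: 0xC6 = 11000110 → 2-byte char (#1). Advance 2.
Byte at offset 2: 0xEE = 11101110 → 3-byte char (#2). Advance 3.
Byte at offset 5: 0xD6 = 11010110 → 2-byte char (#3). Advance 2.
Byte at offset 7: 0xD7 = 11010111 → 2-byte char (#4). Advance 2.
Byte at offset 9: 0xD8 = 11011000 → 2-byte char (#5). Advance 2.
Byte at offset 11: 0xEB = 11101011 → 3-byte char (#6). Advance 3.
Byte at offset 14: 0xE2 = 11100010 → 3-byte char (#7). Advance 3.
Byte at offset 17: 0xE2 = 11100010 → 3-byte char (#8). Advance 3.
Byte at offset 20: 0xEC = 11101100 → 3-byte char (#9). Advance 3.
Byte at offset 23: 0xC8 = 11001000 → 2-byte char (#10). Advance 2.
Reached end at offset 25 after 10 code points.

10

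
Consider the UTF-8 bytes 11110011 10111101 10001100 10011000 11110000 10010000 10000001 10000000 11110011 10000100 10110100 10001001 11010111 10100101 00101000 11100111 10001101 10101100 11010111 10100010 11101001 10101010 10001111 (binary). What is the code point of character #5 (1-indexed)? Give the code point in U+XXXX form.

U+0028

Offset 0: leading byte 0xF3 = 11110011 → 4-byte char #1 = F3 BD 8C 98.
Offset 4: leading byte 0xF0 = 11110000 → 4-byte char #2 = F0 90 81 80.
Offset 8: leading byte 0xF3 = 11110011 → 4-byte char #3 = F3 84 B4 89.
Offset 12: leading byte 0xD7 = 11010111 → 2-byte char #4 = D7 A5.
Offset 14: leading byte 0x28 = 00101000 → 1-byte char #5 = 28.
Leading byte 0x28 = 00101000 matches 0xxxxxxx → 1-byte sequence.
Byte 1: 0x28 = 00101000, payload 0101000 (7 bits).
Concatenate: 0101000 = 0x28 (7 bits → U+0028).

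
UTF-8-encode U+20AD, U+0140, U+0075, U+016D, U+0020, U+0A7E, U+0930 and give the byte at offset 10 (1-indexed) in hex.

1-indexed offset 10 is 0-indexed offset 9.
U+20AD → 3-byte form E2 82 AD at offsets 0–2.
U+0140 → 2-byte form C5 80 at offsets 3–4.
U+0075 → 1-byte form 75 at offsets 5–5.
U+016D → 2-byte form C5 AD at offsets 6–7.
U+0020 → 1-byte form 20 at offsets 8–8.
U+0A7E → 3-byte form E0 A9 BE at offsets 9–11.
Offset 9 falls in char 6's range; it's byte 1 of E0 A9 BE = 0xE0.

0xE0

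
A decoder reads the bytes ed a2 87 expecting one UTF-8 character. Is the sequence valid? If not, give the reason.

Structurally a 3-byte sequence; payload = 0xD887.
But 0xD887 is in U+D800–U+DFFF, the surrogate range. Surrogates are not Unicode scalar values and are forbidden in UTF-8.

invalid (encodes a surrogate (U+D800–U+DFFF))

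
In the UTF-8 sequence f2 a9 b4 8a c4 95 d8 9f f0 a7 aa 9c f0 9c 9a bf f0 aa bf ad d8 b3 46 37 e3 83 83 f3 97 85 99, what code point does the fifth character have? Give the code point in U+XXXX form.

Offset 0: leading byte 0xF2 = 11110010 → 4-byte char #1 = F2 A9 B4 8A.
Offset 4: leading byte 0xC4 = 11000100 → 2-byte char #2 = C4 95.
Offset 6: leading byte 0xD8 = 11011000 → 2-byte char #3 = D8 9F.
Offset 8: leading byte 0xF0 = 11110000 → 4-byte char #4 = F0 A7 AA 9C.
Offset 12: leading byte 0xF0 = 11110000 → 4-byte char #5 = F0 9C 9A BF.
Leading byte 0xF0 = 11110000 matches 11110xxx → 4-byte sequence.
Byte 1: 0xF0 = 11110000, payload 000 (3 bits).
Byte 2: 0x9C = 10011100 (10xxxxxx ✓), payload 011100.
Byte 3: 0x9A = 10011010 (10xxxxxx ✓), payload 011010.
Byte 4: 0xBF = 10111111 (10xxxxxx ✓), payload 111111.
Concatenate: 000011100011010111111 = 0x1C6BF (21 bits → U+1C6BF).

U+1C6BF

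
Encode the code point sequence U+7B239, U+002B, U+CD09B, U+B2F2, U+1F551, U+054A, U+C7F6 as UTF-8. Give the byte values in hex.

F1 BB 88 B9 2B F3 8D 82 9B EB 8B B2 F0 9F 95 91 D5 8A EC 9F B6

U+7B239: 4-byte form → F1 BB 88 B9.
U+002B: 1-byte form → 2B.
U+CD09B: 4-byte form → F3 8D 82 9B.
U+B2F2: 3-byte form → EB 8B B2.
U+1F551: 4-byte form → F0 9F 95 91.
U+054A: 2-byte form → D5 8A.
U+C7F6: 3-byte form → EC 9F B6.
Concatenated (21 bytes): F1 BB 88 B9 2B F3 8D 82 9B EB 8B B2 F0 9F 95 91 D5 8A EC 9F B6.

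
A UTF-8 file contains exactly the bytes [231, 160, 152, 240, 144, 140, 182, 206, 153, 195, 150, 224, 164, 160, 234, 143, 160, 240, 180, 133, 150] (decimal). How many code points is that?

7

Byte at offset 0: 0xE7 = 11100111 → 3-byte char (#1). Advance 3.
Byte at offset 3: 0xF0 = 11110000 → 4-byte char (#2). Advance 4.
Byte at offset 7: 0xCE = 11001110 → 2-byte char (#3). Advance 2.
Byte at offset 9: 0xC3 = 11000011 → 2-byte char (#4). Advance 2.
Byte at offset 11: 0xE0 = 11100000 → 3-byte char (#5). Advance 3.
Byte at offset 14: 0xEA = 11101010 → 3-byte char (#6). Advance 3.
Byte at offset 17: 0xF0 = 11110000 → 4-byte char (#7). Advance 4.
Reached end at offset 21 after 7 code points.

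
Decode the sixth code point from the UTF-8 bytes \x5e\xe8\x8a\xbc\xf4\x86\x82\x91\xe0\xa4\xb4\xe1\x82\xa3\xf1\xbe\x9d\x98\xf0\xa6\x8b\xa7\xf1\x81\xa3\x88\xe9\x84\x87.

Offset 0: leading byte 0x5E = 01011110 → 1-byte char #1 = 5E.
Offset 1: leading byte 0xE8 = 11101000 → 3-byte char #2 = E8 8A BC.
Offset 4: leading byte 0xF4 = 11110100 → 4-byte char #3 = F4 86 82 91.
Offset 8: leading byte 0xE0 = 11100000 → 3-byte char #4 = E0 A4 B4.
Offset 11: leading byte 0xE1 = 11100001 → 3-byte char #5 = E1 82 A3.
Offset 14: leading byte 0xF1 = 11110001 → 4-byte char #6 = F1 BE 9D 98.
Leading byte 0xF1 = 11110001 matches 11110xxx → 4-byte sequence.
Byte 1: 0xF1 = 11110001, payload 001 (3 bits).
Byte 2: 0xBE = 10111110 (10xxxxxx ✓), payload 111110.
Byte 3: 0x9D = 10011101 (10xxxxxx ✓), payload 011101.
Byte 4: 0x98 = 10011000 (10xxxxxx ✓), payload 011000.
Concatenate: 001111110011101011000 = 0x7E758 (21 bits → U+7E758).

U+7E758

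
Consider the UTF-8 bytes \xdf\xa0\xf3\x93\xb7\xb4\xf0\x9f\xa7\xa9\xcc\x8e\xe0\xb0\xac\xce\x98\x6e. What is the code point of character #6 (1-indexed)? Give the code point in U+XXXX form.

Offset 0: leading byte 0xDF = 11011111 → 2-byte char #1 = DF A0.
Offset 2: leading byte 0xF3 = 11110011 → 4-byte char #2 = F3 93 B7 B4.
Offset 6: leading byte 0xF0 = 11110000 → 4-byte char #3 = F0 9F A7 A9.
Offset 10: leading byte 0xCC = 11001100 → 2-byte char #4 = CC 8E.
Offset 12: leading byte 0xE0 = 11100000 → 3-byte char #5 = E0 B0 AC.
Offset 15: leading byte 0xCE = 11001110 → 2-byte char #6 = CE 98.
Leading byte 0xCE = 11001110 matches 110xxxxx → 2-byte sequence.
Byte 1: 0xCE = 11001110, payload 01110 (5 bits).
Byte 2: 0x98 = 10011000 (10xxxxxx ✓), payload 011000.
Concatenate: 01110011000 = 0x398 (11 bits → U+0398).

U+0398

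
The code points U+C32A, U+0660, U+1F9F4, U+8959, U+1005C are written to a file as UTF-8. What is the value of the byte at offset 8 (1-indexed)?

0xA7

1-indexed offset 8 is 0-indexed offset 7.
U+C32A → 3-byte form EC 8C AA at offsets 0–2.
U+0660 → 2-byte form D9 A0 at offsets 3–4.
U+1F9F4 → 4-byte form F0 9F A7 B4 at offsets 5–8.
Offset 7 falls in char 3's range; it's byte 3 of F0 9F A7 B4 = 0xA7.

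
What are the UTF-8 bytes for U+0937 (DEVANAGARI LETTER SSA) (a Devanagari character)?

E0 A4 B7

U+0937 = 0x937 = 2359 decimal. In range U+0800–U+FFFF → 3-byte form: 1110xxxx 10xxxxxx 10xxxxxx.
Binary (16 bits): 0000100100110111.
Split 4+6+6: 0000 | 100100 | 110111.
Byte 1: 11100000 = 0xE0.
Byte 2: 10100100 = 0xA4.
Byte 3: 10110111 = 0xB7.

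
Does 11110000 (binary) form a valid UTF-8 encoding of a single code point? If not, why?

invalid (sequence truncated)

Leading byte 0xF0 = 11110000 → 4-byte form, but only 1 byte is present.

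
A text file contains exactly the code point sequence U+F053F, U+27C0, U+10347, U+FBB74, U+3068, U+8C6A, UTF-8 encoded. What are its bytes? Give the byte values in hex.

F3 B0 94 BF E2 9F 80 F0 90 8D 87 F3 BB AD B4 E3 81 A8 E8 B1 AA

U+F053F: 4-byte form → F3 B0 94 BF.
U+27C0: 3-byte form → E2 9F 80.
U+10347: 4-byte form → F0 90 8D 87.
U+FBB74: 4-byte form → F3 BB AD B4.
U+3068: 3-byte form → E3 81 A8.
U+8C6A: 3-byte form → E8 B1 AA.
Concatenated (21 bytes): F3 B0 94 BF E2 9F 80 F0 90 8D 87 F3 BB AD B4 E3 81 A8 E8 B1 AA.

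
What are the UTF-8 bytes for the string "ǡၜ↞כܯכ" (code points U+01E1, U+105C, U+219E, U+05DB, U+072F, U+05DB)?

C7 A1 E1 81 9C E2 86 9E D7 9B DC AF D7 9B

U+01E1: 2-byte form → C7 A1.
U+105C: 3-byte form → E1 81 9C.
U+219E: 3-byte form → E2 86 9E.
U+05DB: 2-byte form → D7 9B.
U+072F: 2-byte form → DC AF.
U+05DB: 2-byte form → D7 9B.
Concatenated (14 bytes): C7 A1 E1 81 9C E2 86 9E D7 9B DC AF D7 9B.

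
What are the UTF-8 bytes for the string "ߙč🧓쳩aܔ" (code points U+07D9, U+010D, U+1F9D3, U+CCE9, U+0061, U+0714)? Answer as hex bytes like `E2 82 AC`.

U+07D9: 2-byte form → DF 99.
U+010D: 2-byte form → C4 8D.
U+1F9D3: 4-byte form → F0 9F A7 93.
U+CCE9: 3-byte form → EC B3 A9.
U+0061: 1-byte form → 61.
U+0714: 2-byte form → DC 94.
Concatenated (14 bytes): DF 99 C4 8D F0 9F A7 93 EC B3 A9 61 DC 94.

DF 99 C4 8D F0 9F A7 93 EC B3 A9 61 DC 94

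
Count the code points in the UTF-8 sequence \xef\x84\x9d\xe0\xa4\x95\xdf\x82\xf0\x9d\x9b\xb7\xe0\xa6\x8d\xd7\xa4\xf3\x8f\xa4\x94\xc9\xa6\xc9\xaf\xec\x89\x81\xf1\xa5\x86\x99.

11

Byte at offset 0: 0xEF = 11101111 → 3-byte char (#1). Advance 3.
Byte at offset 3: 0xE0 = 11100000 → 3-byte char (#2). Advance 3.
Byte at offset 6: 0xDF = 11011111 → 2-byte char (#3). Advance 2.
Byte at offset 8: 0xF0 = 11110000 → 4-byte char (#4). Advance 4.
Byte at offset 12: 0xE0 = 11100000 → 3-byte char (#5). Advance 3.
Byte at offset 15: 0xD7 = 11010111 → 2-byte char (#6). Advance 2.
Byte at offset 17: 0xF3 = 11110011 → 4-byte char (#7). Advance 4.
Byte at offset 21: 0xC9 = 11001001 → 2-byte char (#8). Advance 2.
Byte at offset 23: 0xC9 = 11001001 → 2-byte char (#9). Advance 2.
Byte at offset 25: 0xEC = 11101100 → 3-byte char (#10). Advance 3.
Byte at offset 28: 0xF1 = 11110001 → 4-byte char (#11). Advance 4.
Reached end at offset 32 after 11 code points.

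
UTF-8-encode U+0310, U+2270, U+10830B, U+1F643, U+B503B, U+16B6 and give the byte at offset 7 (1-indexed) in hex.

1-indexed offset 7 is 0-indexed offset 6.
U+0310 → 2-byte form CC 90 at offsets 0–1.
U+2270 → 3-byte form E2 89 B0 at offsets 2–4.
U+10830B → 4-byte form F4 88 8C 8B at offsets 5–8.
Offset 6 falls in char 3's range; it's byte 2 of F4 88 8C 8B = 0x88.

0x88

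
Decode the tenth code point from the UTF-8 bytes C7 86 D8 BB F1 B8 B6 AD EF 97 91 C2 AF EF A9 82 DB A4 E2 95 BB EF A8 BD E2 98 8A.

U+260A

Offset 0: leading byte 0xC7 = 11000111 → 2-byte char #1 = C7 86.
Offset 2: leading byte 0xD8 = 11011000 → 2-byte char #2 = D8 BB.
Offset 4: leading byte 0xF1 = 11110001 → 4-byte char #3 = F1 B8 B6 AD.
Offset 8: leading byte 0xEF = 11101111 → 3-byte char #4 = EF 97 91.
Offset 11: leading byte 0xC2 = 11000010 → 2-byte char #5 = C2 AF.
Offset 13: leading byte 0xEF = 11101111 → 3-byte char #6 = EF A9 82.
Offset 16: leading byte 0xDB = 11011011 → 2-byte char #7 = DB A4.
Offset 18: leading byte 0xE2 = 11100010 → 3-byte char #8 = E2 95 BB.
Offset 21: leading byte 0xEF = 11101111 → 3-byte char #9 = EF A8 BD.
Offset 24: leading byte 0xE2 = 11100010 → 3-byte char #10 = E2 98 8A.
Leading byte 0xE2 = 11100010 matches 1110xxxx → 3-byte sequence.
Byte 1: 0xE2 = 11100010, payload 0010 (4 bits).
Byte 2: 0x98 = 10011000 (10xxxxxx ✓), payload 011000.
Byte 3: 0x8A = 10001010 (10xxxxxx ✓), payload 001010.
Concatenate: 0010011000001010 = 0x260A (16 bits → U+260A).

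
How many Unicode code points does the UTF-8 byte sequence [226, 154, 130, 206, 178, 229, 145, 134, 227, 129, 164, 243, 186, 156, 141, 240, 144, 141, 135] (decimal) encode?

Byte at offset 0: 0xE2 = 11100010 → 3-byte char (#1). Advance 3.
Byte at offset 3: 0xCE = 11001110 → 2-byte char (#2). Advance 2.
Byte at offset 5: 0xE5 = 11100101 → 3-byte char (#3). Advance 3.
Byte at offset 8: 0xE3 = 11100011 → 3-byte char (#4). Advance 3.
Byte at offset 11: 0xF3 = 11110011 → 4-byte char (#5). Advance 4.
Byte at offset 15: 0xF0 = 11110000 → 4-byte char (#6). Advance 4.
Reached end at offset 19 after 6 code points.

6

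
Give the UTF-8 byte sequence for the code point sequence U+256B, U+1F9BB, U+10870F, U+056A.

E2 95 AB F0 9F A6 BB F4 88 9C 8F D5 AA

U+256B: 3-byte form → E2 95 AB.
U+1F9BB: 4-byte form → F0 9F A6 BB.
U+10870F: 4-byte form → F4 88 9C 8F.
U+056A: 2-byte form → D5 AA.
Concatenated (13 bytes): E2 95 AB F0 9F A6 BB F4 88 9C 8F D5 AA.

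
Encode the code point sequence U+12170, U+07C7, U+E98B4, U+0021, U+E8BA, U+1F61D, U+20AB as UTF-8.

F0 92 85 B0 DF 87 F3 A9 A2 B4 21 EE A2 BA F0 9F 98 9D E2 82 AB

U+12170: 4-byte form → F0 92 85 B0.
U+07C7: 2-byte form → DF 87.
U+E98B4: 4-byte form → F3 A9 A2 B4.
U+0021: 1-byte form → 21.
U+E8BA: 3-byte form → EE A2 BA.
U+1F61D: 4-byte form → F0 9F 98 9D.
U+20AB: 3-byte form → E2 82 AB.
Concatenated (21 bytes): F0 92 85 B0 DF 87 F3 A9 A2 B4 21 EE A2 BA F0 9F 98 9D E2 82 AB.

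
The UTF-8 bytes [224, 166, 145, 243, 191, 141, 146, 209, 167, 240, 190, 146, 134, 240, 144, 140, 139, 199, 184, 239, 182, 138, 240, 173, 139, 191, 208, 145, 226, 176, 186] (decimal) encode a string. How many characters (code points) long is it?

10

Byte at offset 0: 0xE0 = 11100000 → 3-byte char (#1). Advance 3.
Byte at offset 3: 0xF3 = 11110011 → 4-byte char (#2). Advance 4.
Byte at offset 7: 0xD1 = 11010001 → 2-byte char (#3). Advance 2.
Byte at offset 9: 0xF0 = 11110000 → 4-byte char (#4). Advance 4.
Byte at offset 13: 0xF0 = 11110000 → 4-byte char (#5). Advance 4.
Byte at offset 17: 0xC7 = 11000111 → 2-byte char (#6). Advance 2.
Byte at offset 19: 0xEF = 11101111 → 3-byte char (#7). Advance 3.
Byte at offset 22: 0xF0 = 11110000 → 4-byte char (#8). Advance 4.
Byte at offset 26: 0xD0 = 11010000 → 2-byte char (#9). Advance 2.
Byte at offset 28: 0xE2 = 11100010 → 3-byte char (#10). Advance 3.
Reached end at offset 31 after 10 code points.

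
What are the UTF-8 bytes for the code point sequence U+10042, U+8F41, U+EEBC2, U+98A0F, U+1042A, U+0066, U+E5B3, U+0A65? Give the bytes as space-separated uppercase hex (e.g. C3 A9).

U+10042: 4-byte form → F0 90 81 82.
U+8F41: 3-byte form → E8 BD 81.
U+EEBC2: 4-byte form → F3 AE AF 82.
U+98A0F: 4-byte form → F2 98 A8 8F.
U+1042A: 4-byte form → F0 90 90 AA.
U+0066: 1-byte form → 66.
U+E5B3: 3-byte form → EE 96 B3.
U+0A65: 3-byte form → E0 A9 A5.
Concatenated (26 bytes): F0 90 81 82 E8 BD 81 F3 AE AF 82 F2 98 A8 8F F0 90 90 AA 66 EE 96 B3 E0 A9 A5.

F0 90 81 82 E8 BD 81 F3 AE AF 82 F2 98 A8 8F F0 90 90 AA 66 EE 96 B3 E0 A9 A5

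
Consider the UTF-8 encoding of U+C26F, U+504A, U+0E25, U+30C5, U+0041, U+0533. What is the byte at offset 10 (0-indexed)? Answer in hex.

U+C26F → 3-byte form EC 89 AF at offsets 0–2.
U+504A → 3-byte form E5 81 8A at offsets 3–5.
U+0E25 → 3-byte form E0 B8 A5 at offsets 6–8.
U+30C5 → 3-byte form E3 83 85 at offsets 9–11.
Offset 10 falls in char 4's range; it's byte 2 of E3 83 85 = 0x83.

0x83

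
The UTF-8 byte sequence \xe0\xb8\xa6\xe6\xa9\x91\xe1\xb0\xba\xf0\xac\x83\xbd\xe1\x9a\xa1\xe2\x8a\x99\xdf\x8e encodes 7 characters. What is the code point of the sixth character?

U+2299

Offset 0: leading byte 0xE0 = 11100000 → 3-byte char #1 = E0 B8 A6.
Offset 3: leading byte 0xE6 = 11100110 → 3-byte char #2 = E6 A9 91.
Offset 6: leading byte 0xE1 = 11100001 → 3-byte char #3 = E1 B0 BA.
Offset 9: leading byte 0xF0 = 11110000 → 4-byte char #4 = F0 AC 83 BD.
Offset 13: leading byte 0xE1 = 11100001 → 3-byte char #5 = E1 9A A1.
Offset 16: leading byte 0xE2 = 11100010 → 3-byte char #6 = E2 8A 99.
Leading byte 0xE2 = 11100010 matches 1110xxxx → 3-byte sequence.
Byte 1: 0xE2 = 11100010, payload 0010 (4 bits).
Byte 2: 0x8A = 10001010 (10xxxxxx ✓), payload 001010.
Byte 3: 0x99 = 10011001 (10xxxxxx ✓), payload 011001.
Concatenate: 0010001010011001 = 0x2299 (16 bits → U+2299).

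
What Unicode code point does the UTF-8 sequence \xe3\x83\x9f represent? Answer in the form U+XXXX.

Leading byte 0xE3 = 11100011 matches 1110xxxx → 3-byte sequence.
Byte 1: 0xE3 = 11100011, payload 0011 (4 bits).
Byte 2: 0x83 = 10000011 (10xxxxxx ✓), payload 000011.
Byte 3: 0x9F = 10011111 (10xxxxxx ✓), payload 011111.
Concatenate: 0011000011011111 = 0x30DF (16 bits → U+30DF).

U+30DF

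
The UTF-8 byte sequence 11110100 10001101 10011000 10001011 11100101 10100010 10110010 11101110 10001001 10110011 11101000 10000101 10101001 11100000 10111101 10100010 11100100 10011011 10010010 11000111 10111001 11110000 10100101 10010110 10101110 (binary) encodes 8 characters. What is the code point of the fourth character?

U+8169

Offset 0: leading byte 0xF4 = 11110100 → 4-byte char #1 = F4 8D 98 8B.
Offset 4: leading byte 0xE5 = 11100101 → 3-byte char #2 = E5 A2 B2.
Offset 7: leading byte 0xEE = 11101110 → 3-byte char #3 = EE 89 B3.
Offset 10: leading byte 0xE8 = 11101000 → 3-byte char #4 = E8 85 A9.
Leading byte 0xE8 = 11101000 matches 1110xxxx → 3-byte sequence.
Byte 1: 0xE8 = 11101000, payload 1000 (4 bits).
Byte 2: 0x85 = 10000101 (10xxxxxx ✓), payload 000101.
Byte 3: 0xA9 = 10101001 (10xxxxxx ✓), payload 101001.
Concatenate: 1000000101101001 = 0x8169 (16 bits → U+8169).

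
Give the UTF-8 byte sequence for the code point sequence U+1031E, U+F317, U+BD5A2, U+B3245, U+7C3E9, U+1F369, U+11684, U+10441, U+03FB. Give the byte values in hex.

U+1031E: 4-byte form → F0 90 8C 9E.
U+F317: 3-byte form → EF 8C 97.
U+BD5A2: 4-byte form → F2 BD 96 A2.
U+B3245: 4-byte form → F2 B3 89 85.
U+7C3E9: 4-byte form → F1 BC 8F A9.
U+1F369: 4-byte form → F0 9F 8D A9.
U+11684: 4-byte form → F0 91 9A 84.
U+10441: 4-byte form → F0 90 91 81.
U+03FB: 2-byte form → CF BB.
Concatenated (33 bytes): F0 90 8C 9E EF 8C 97 F2 BD 96 A2 F2 B3 89 85 F1 BC 8F A9 F0 9F 8D A9 F0 91 9A 84 F0 90 91 81 CF BB.

F0 90 8C 9E EF 8C 97 F2 BD 96 A2 F2 B3 89 85 F1 BC 8F A9 F0 9F 8D A9 F0 91 9A 84 F0 90 91 81 CF BB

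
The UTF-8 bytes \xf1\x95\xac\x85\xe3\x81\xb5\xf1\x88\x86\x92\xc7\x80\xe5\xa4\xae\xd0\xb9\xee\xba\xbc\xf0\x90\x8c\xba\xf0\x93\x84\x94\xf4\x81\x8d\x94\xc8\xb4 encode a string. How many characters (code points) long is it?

Byte at offset 0: 0xF1 = 11110001 → 4-byte char (#1). Advance 4.
Byte at offset 4: 0xE3 = 11100011 → 3-byte char (#2). Advance 3.
Byte at offset 7: 0xF1 = 11110001 → 4-byte char (#3). Advance 4.
Byte at offset 11: 0xC7 = 11000111 → 2-byte char (#4). Advance 2.
Byte at offset 13: 0xE5 = 11100101 → 3-byte char (#5). Advance 3.
Byte at offset 16: 0xD0 = 11010000 → 2-byte char (#6). Advance 2.
Byte at offset 18: 0xEE = 11101110 → 3-byte char (#7). Advance 3.
Byte at offset 21: 0xF0 = 11110000 → 4-byte char (#8). Advance 4.
Byte at offset 25: 0xF0 = 11110000 → 4-byte char (#9). Advance 4.
Byte at offset 29: 0xF4 = 11110100 → 4-byte char (#10). Advance 4.
Byte at offset 33: 0xC8 = 11001000 → 2-byte char (#11). Advance 2.
Reached end at offset 35 after 11 code points.

11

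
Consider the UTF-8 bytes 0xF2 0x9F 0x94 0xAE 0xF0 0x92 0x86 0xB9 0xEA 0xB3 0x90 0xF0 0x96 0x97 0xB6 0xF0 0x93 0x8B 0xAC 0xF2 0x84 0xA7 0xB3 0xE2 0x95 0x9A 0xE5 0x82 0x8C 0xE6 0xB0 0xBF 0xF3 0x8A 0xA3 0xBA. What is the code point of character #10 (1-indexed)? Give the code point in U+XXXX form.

U+CA8FA

Offset 0: leading byte 0xF2 = 11110010 → 4-byte char #1 = F2 9F 94 AE.
Offset 4: leading byte 0xF0 = 11110000 → 4-byte char #2 = F0 92 86 B9.
Offset 8: leading byte 0xEA = 11101010 → 3-byte char #3 = EA B3 90.
Offset 11: leading byte 0xF0 = 11110000 → 4-byte char #4 = F0 96 97 B6.
Offset 15: leading byte 0xF0 = 11110000 → 4-byte char #5 = F0 93 8B AC.
Offset 19: leading byte 0xF2 = 11110010 → 4-byte char #6 = F2 84 A7 B3.
Offset 23: leading byte 0xE2 = 11100010 → 3-byte char #7 = E2 95 9A.
Offset 26: leading byte 0xE5 = 11100101 → 3-byte char #8 = E5 82 8C.
Offset 29: leading byte 0xE6 = 11100110 → 3-byte char #9 = E6 B0 BF.
Offset 32: leading byte 0xF3 = 11110011 → 4-byte char #10 = F3 8A A3 BA.
Leading byte 0xF3 = 11110011 matches 11110xxx → 4-byte sequence.
Byte 1: 0xF3 = 11110011, payload 011 (3 bits).
Byte 2: 0x8A = 10001010 (10xxxxxx ✓), payload 001010.
Byte 3: 0xA3 = 10100011 (10xxxxxx ✓), payload 100011.
Byte 4: 0xBA = 10111010 (10xxxxxx ✓), payload 111010.
Concatenate: 011001010100011111010 = 0xCA8FA (21 bits → U+CA8FA).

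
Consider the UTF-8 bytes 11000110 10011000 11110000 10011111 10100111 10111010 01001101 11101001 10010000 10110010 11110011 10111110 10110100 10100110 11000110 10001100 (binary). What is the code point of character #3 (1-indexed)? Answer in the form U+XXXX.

Offset 0: leading byte 0xC6 = 11000110 → 2-byte char #1 = C6 98.
Offset 2: leading byte 0xF0 = 11110000 → 4-byte char #2 = F0 9F A7 BA.
Offset 6: leading byte 0x4D = 01001101 → 1-byte char #3 = 4D.
Leading byte 0x4D = 01001101 matches 0xxxxxxx → 1-byte sequence.
Byte 1: 0x4D = 01001101, payload 1001101 (7 bits).
Concatenate: 1001101 = 0x4D (7 bits → U+004D).

U+004D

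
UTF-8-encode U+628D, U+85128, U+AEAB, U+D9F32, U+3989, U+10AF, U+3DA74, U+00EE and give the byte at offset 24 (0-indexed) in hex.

0xC3

U+628D → 3-byte form E6 8A 8D at offsets 0–2.
U+85128 → 4-byte form F2 85 84 A8 at offsets 3–6.
U+AEAB → 3-byte form EA BA AB at offsets 7–9.
U+D9F32 → 4-byte form F3 99 BC B2 at offsets 10–13.
U+3989 → 3-byte form E3 A6 89 at offsets 14–16.
U+10AF → 3-byte form E1 82 AF at offsets 17–19.
U+3DA74 → 4-byte form F0 BD A9 B4 at offsets 20–23.
U+00EE → 2-byte form C3 AE at offsets 24–25.
Offset 24 falls in char 8's range; it's byte 1 of C3 AE = 0xC3.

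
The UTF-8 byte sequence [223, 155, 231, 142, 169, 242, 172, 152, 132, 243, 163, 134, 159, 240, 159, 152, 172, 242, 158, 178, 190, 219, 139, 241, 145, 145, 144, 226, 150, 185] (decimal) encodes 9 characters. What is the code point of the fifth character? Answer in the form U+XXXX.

U+1F62C

Offset 0: leading byte 0xDF = 11011111 → 2-byte char #1 = DF 9B.
Offset 2: leading byte 0xE7 = 11100111 → 3-byte char #2 = E7 8E A9.
Offset 5: leading byte 0xF2 = 11110010 → 4-byte char #3 = F2 AC 98 84.
Offset 9: leading byte 0xF3 = 11110011 → 4-byte char #4 = F3 A3 86 9F.
Offset 13: leading byte 0xF0 = 11110000 → 4-byte char #5 = F0 9F 98 AC.
Leading byte 0xF0 = 11110000 matches 11110xxx → 4-byte sequence.
Byte 1: 0xF0 = 11110000, payload 000 (3 bits).
Byte 2: 0x9F = 10011111 (10xxxxxx ✓), payload 011111.
Byte 3: 0x98 = 10011000 (10xxxxxx ✓), payload 011000.
Byte 4: 0xAC = 10101100 (10xxxxxx ✓), payload 101100.
Concatenate: 000011111011000101100 = 0x1F62C (21 bits → U+1F62C).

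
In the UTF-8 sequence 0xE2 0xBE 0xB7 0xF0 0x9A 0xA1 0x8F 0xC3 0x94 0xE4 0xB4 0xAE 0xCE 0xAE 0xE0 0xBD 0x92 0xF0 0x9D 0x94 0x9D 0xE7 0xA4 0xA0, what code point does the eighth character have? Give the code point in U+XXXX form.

U+7920

Offset 0: leading byte 0xE2 = 11100010 → 3-byte char #1 = E2 BE B7.
Offset 3: leading byte 0xF0 = 11110000 → 4-byte char #2 = F0 9A A1 8F.
Offset 7: leading byte 0xC3 = 11000011 → 2-byte char #3 = C3 94.
Offset 9: leading byte 0xE4 = 11100100 → 3-byte char #4 = E4 B4 AE.
Offset 12: leading byte 0xCE = 11001110 → 2-byte char #5 = CE AE.
Offset 14: leading byte 0xE0 = 11100000 → 3-byte char #6 = E0 BD 92.
Offset 17: leading byte 0xF0 = 11110000 → 4-byte char #7 = F0 9D 94 9D.
Offset 21: leading byte 0xE7 = 11100111 → 3-byte char #8 = E7 A4 A0.
Leading byte 0xE7 = 11100111 matches 1110xxxx → 3-byte sequence.
Byte 1: 0xE7 = 11100111, payload 0111 (4 bits).
Byte 2: 0xA4 = 10100100 (10xxxxxx ✓), payload 100100.
Byte 3: 0xA0 = 10100000 (10xxxxxx ✓), payload 100000.
Concatenate: 0111100100100000 = 0x7920 (16 bits → U+7920).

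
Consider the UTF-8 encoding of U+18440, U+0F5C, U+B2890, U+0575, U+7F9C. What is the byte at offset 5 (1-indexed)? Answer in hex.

1-indexed offset 5 is 0-indexed offset 4.
U+18440 → 4-byte form F0 98 91 80 at offsets 0–3.
U+0F5C → 3-byte form E0 BD 9C at offsets 4–6.
Offset 4 falls in char 2's range; it's byte 1 of E0 BD 9C = 0xE0.

0xE0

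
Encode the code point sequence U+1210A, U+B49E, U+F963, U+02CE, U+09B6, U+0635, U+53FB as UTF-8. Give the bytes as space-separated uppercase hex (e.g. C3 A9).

U+1210A: 4-byte form → F0 92 84 8A.
U+B49E: 3-byte form → EB 92 9E.
U+F963: 3-byte form → EF A5 A3.
U+02CE: 2-byte form → CB 8E.
U+09B6: 3-byte form → E0 A6 B6.
U+0635: 2-byte form → D8 B5.
U+53FB: 3-byte form → E5 8F BB.
Concatenated (20 bytes): F0 92 84 8A EB 92 9E EF A5 A3 CB 8E E0 A6 B6 D8 B5 E5 8F BB.

F0 92 84 8A EB 92 9E EF A5 A3 CB 8E E0 A6 B6 D8 B5 E5 8F BB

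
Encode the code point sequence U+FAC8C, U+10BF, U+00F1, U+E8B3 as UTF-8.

U+FAC8C: 4-byte form → F3 BA B2 8C.
U+10BF: 3-byte form → E1 82 BF.
U+00F1: 2-byte form → C3 B1.
U+E8B3: 3-byte form → EE A2 B3.
Concatenated (12 bytes): F3 BA B2 8C E1 82 BF C3 B1 EE A2 B3.

F3 BA B2 8C E1 82 BF C3 B1 EE A2 B3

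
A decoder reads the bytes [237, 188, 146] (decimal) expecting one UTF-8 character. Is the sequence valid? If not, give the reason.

invalid (encodes a surrogate (U+D800–U+DFFF))

Structurally a 3-byte sequence; payload = 0xDF12.
But 0xDF12 is in U+D800–U+DFFF, the surrogate range. Surrogates are not Unicode scalar values and are forbidden in UTF-8.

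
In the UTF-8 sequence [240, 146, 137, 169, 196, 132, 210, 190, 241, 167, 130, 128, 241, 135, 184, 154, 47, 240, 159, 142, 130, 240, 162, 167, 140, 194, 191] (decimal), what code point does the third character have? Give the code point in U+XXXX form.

U+04BE

Offset 0: leading byte 0xF0 = 11110000 → 4-byte char #1 = F0 92 89 A9.
Offset 4: leading byte 0xC4 = 11000100 → 2-byte char #2 = C4 84.
Offset 6: leading byte 0xD2 = 11010010 → 2-byte char #3 = D2 BE.
Leading byte 0xD2 = 11010010 matches 110xxxxx → 2-byte sequence.
Byte 1: 0xD2 = 11010010, payload 10010 (5 bits).
Byte 2: 0xBE = 10111110 (10xxxxxx ✓), payload 111110.
Concatenate: 10010111110 = 0x4BE (11 bits → U+04BE).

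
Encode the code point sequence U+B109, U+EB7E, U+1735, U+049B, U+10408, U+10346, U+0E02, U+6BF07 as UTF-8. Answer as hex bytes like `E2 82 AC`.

EB 84 89 EE AD BE E1 9C B5 D2 9B F0 90 90 88 F0 90 8D 86 E0 B8 82 F1 AB BC 87

U+B109: 3-byte form → EB 84 89.
U+EB7E: 3-byte form → EE AD BE.
U+1735: 3-byte form → E1 9C B5.
U+049B: 2-byte form → D2 9B.
U+10408: 4-byte form → F0 90 90 88.
U+10346: 4-byte form → F0 90 8D 86.
U+0E02: 3-byte form → E0 B8 82.
U+6BF07: 4-byte form → F1 AB BC 87.
Concatenated (26 bytes): EB 84 89 EE AD BE E1 9C B5 D2 9B F0 90 90 88 F0 90 8D 86 E0 B8 82 F1 AB BC 87.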